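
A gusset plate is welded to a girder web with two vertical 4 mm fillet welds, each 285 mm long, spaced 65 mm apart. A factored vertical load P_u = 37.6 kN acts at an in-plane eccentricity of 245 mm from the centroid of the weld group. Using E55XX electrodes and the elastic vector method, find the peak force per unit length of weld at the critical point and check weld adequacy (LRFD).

f_max ≈ 323 N/mm; adequate

E55XX → F_EXX = 550 MPa.
Total weld length L_w = 570 mm. Treat welds as unit-width lines.
Polar moment about centroid: J = 2[d³/12 + d(b/2)²] = 2[285³/12 + 285×32.5²] = 4460000 mm³.
Direct shear f_v = P/L_w = 37.6×10³ / 570 = 65.96 N/mm (vertical).
Torsion M = P·e = 37.6×10³ × 245 = 9212000 N·mm.
Critical point at (x, y) = (32.5, 142.5) from centroid. f_tx = M·y/J = 294.3 N/mm; f_ty = M·x/J = 67.12 N/mm.
Resultant f_max = √[f_tx² + (f_v + f_ty)²] = √[294.3² + (65.96 + 67.12)²] = 323 N/mm.
Capacity per unit length: φr_n = 0.75 × 0.6 × 550 × (0.707 × 4) = 699.9 N/mm.
323 ≤ 699.9 → adequate.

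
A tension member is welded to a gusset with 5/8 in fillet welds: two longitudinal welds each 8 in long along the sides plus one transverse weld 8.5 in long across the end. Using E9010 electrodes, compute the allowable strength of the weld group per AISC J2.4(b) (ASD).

R_n/Ω ≈ 314 kip

E90XX → F_EXX = 90 ksi.
t_e = 0.707 × 0.625 = 0.4419 in.
R_nwl = 0.6 × 90 × 0.4419 × 16 = 381.8 kip (longitudinal, 2 welds).
R_nwt = 0.6 × 90 × 0.4419 × 8.5 = 202.8 kip (transverse, base value).
(i) R_nwl + R_nwt = 584.6 kip; (ii) 0.85 R_nwl + 1.5 R_nwt = 628.7 kip.
R_n = max = 628.7 kip [governs: (ii)]; R_n/Ω = 314.4 kip.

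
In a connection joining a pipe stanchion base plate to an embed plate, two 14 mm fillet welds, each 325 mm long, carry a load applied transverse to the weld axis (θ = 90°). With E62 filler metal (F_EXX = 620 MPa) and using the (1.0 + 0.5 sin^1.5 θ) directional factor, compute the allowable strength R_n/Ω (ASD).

R_n/Ω ≈ 1800 kN

t_e = 0.707 × 14 = 9.898 mm; A_we = 9.898 × 650 = 6434 mm².
Directional factor: 1.0 + 0.5 sin^1.5(90°) = 1.5.
F_nw = 0.6 × 620 × 1.5 = 558 MPa.
R_n/Ω = (558 × 6434) / 2.0 × 10⁻³ = 1795 kN.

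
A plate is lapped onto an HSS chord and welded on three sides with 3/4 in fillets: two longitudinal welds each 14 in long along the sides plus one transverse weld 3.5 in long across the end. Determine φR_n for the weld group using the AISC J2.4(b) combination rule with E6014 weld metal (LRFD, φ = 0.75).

E60XX → F_EXX = 60 ksi.
t_e = 0.707 × 0.75 = 0.5302 in.
R_nwl = 0.6 × 60 × 0.5302 × 28 = 534.5 kips (longitudinal, 2 welds).
R_nwt = 0.6 × 60 × 0.5302 × 3.5 = 66.81 kips (transverse, base value).
(i) R_nwl + R_nwt = 601.3 kips; (ii) 0.85 R_nwl + 1.5 R_nwt = 554.5 kips.
R_n = max = 601.3 kips [governs: (i)]; φR_n = 451 kips.

φR_n ≈ 451 kips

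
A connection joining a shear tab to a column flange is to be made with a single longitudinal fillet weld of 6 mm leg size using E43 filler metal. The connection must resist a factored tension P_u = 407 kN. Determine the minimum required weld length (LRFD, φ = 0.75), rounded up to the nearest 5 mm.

L = 500 mm

E43XX → F_EXX = 430 MPa.
Throat t_e = 0.707 × 6 = 4.242 mm.
φr_n = 0.75 × 0.6 × 430 × 4.242 × 10⁻³ = 0.8208 kN/mm.
L_req = P_u / φr_n = 407 / 0.8208 = 495.8 mm total.
Round up → use L = 500 mm.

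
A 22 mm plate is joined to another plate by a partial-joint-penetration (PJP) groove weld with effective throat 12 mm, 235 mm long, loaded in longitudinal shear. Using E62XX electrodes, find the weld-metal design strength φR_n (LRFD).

φR_n ≈ 787 kN

E62XX → F_EXX = 620 MPa.
Effective throat (given) t_e = 12 mm.
A_we = 12 × 235 = 2820 mm².
F_nw = 0.6 F_EXX = 372 MPa.
φR_n = 0.75 × 372 × 2820 × 10⁻³ = 786.8 kN.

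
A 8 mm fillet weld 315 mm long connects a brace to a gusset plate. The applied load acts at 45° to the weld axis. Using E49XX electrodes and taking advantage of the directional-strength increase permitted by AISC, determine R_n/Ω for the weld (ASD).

R_n/Ω ≈ 340 kN

E49XX → F_EXX = 490 MPa.
t_e = 0.707 × 8 = 5.656 mm; A_we = 5.656 × 315 = 1782 mm².
Directional factor: 1.0 + 0.5 sin^1.5(45°) = 1.297.
F_nw = 0.6 × 490 × 1.297 = 381.4 MPa.
R_n/Ω = (381.4 × 1782) / 2.0 × 10⁻³ = 339.8 kN.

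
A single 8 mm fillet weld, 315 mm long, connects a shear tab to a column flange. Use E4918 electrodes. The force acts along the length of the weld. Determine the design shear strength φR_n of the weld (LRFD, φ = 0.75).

E49XX → F_EXX = 490 MPa.
Effective throat t_e = 0.707 × 8 = 5.656 mm.
Total length L = 315 mm; A_we = 5.656 × 315 = 1782 mm².
F_nw = 0.6 F_EXX = 0.6 × 490 = 294 MPa.
φR_n = 0.75 × 294 × 1782 × 10⁻³ = 392.9 kN.

φR_n ≈ 393 kN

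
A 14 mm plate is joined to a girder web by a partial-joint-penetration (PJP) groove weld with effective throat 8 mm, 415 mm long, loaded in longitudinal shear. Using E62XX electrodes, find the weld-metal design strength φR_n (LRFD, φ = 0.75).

φR_n ≈ 926 kN

E62XX → F_EXX = 620 MPa.
Effective throat (given) t_e = 8 mm.
A_we = 8 × 415 = 3320 mm².
F_nw = 0.6 F_EXX = 372 MPa.
φR_n = 0.75 × 372 × 3320 × 10⁻³ = 926.3 kN.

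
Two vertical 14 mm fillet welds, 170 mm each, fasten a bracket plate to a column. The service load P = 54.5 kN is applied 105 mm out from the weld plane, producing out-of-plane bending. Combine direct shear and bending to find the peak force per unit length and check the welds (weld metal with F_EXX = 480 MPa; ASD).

f_max ≈ 615 N/mm; adequate

L_w = 2 × 170 = 340 mm; section modulus (unit throat) S = 2 × L²/6 = 9633 mm².
Direct shear f_v = P/L_w = 54.5×10³/340 = 160.3 N/mm.
Moment M = P × e = 54.5×10³ × 105 = 5722500 N·mm; bending f_b = M/S = 594 N/mm.
f_max = √(f_v² + f_b²) = √(160.3² + 594²) = 615.3 N/mm.
r_n/Ω = (1/2.0) × 0.6 × 480 × (0.707 × 14) = 1425 N/mm → adequate.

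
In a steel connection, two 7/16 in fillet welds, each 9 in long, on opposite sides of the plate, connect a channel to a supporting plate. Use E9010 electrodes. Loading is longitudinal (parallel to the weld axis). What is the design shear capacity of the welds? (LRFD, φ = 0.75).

E90XX → F_EXX = 90 ksi.
Effective throat t_e = 0.707 × 0.4375 = 0.3093 in.
Total length L = 18 in; A_we = 0.3093 × 18 = 5.568 in².
F_nw = 0.6 F_EXX = 0.6 × 90 = 54 ksi.
φR_n = 0.75 × 54 × 5.568 = 225.5 kip.

φR_n ≈ 225 kip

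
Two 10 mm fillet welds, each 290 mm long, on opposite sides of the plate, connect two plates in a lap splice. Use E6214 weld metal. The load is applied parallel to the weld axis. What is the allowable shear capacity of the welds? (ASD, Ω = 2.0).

R_n/Ω ≈ 763 kN

E62XX → F_EXX = 620 MPa.
Effective throat t_e = 0.707 × 10 = 7.07 mm.
Total length L = 580 mm; A_we = 7.07 × 580 = 4101 mm².
F_nw = 0.6 F_EXX = 0.6 × 620 = 372 MPa.
R_n = 372 × 4101 × 10⁻³ = 1525 kN; R_n/Ω = 1525/2.0 = 762.7 kN.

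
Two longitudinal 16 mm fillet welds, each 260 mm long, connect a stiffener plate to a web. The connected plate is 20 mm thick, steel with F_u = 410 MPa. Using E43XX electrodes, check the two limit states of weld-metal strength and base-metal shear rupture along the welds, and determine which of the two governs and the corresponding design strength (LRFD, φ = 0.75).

E43XX → F_EXX = 430 MPa.
t_e = 0.707 × 16 = 11.31 mm; L = 520 mm.
Weld metal: φR_n = 0.75 × 0.6 × 430 × 11.31 × 520 × 10⁻³ = 1138 kN.
Base metal (shear rupture): φR_n = 0.75 × 0.6 × 410 × 20 × 520 × 10⁻³ = 1919 kN.
Governing: weld metal.

φR_n ≈ 1140 kN (weld metal governs)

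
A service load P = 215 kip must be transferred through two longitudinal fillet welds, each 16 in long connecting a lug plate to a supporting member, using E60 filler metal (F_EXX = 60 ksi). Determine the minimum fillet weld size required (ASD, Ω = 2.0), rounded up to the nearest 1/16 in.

w = 9/16 in

Total weld length L = 32 in.
Required throat t_e = P × Ω / (0.6 F_EXX × L) = 215 × 2.0 / (0.6 × 60 × 32) = 0.3733 in.
Required leg w = t_e / 0.707 = 0.528 in → use 9/16 in.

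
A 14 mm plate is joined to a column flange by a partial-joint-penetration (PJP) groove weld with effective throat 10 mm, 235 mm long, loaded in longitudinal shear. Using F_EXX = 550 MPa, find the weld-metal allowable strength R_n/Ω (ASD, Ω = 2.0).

R_n/Ω ≈ 388 kN

Effective throat (given) t_e = 10 mm.
A_we = 10 × 235 = 2350 mm².
F_nw = 0.6 F_EXX = 330 MPa.
R_n/Ω = (330 × 2350) / 2.0 × 10⁻³ = 387.8 kN.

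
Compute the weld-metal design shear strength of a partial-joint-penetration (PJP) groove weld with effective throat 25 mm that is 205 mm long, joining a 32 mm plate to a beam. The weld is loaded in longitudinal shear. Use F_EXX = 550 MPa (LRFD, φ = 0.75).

φR_n ≈ 1270 kN

Effective throat (given) t_e = 25 mm.
A_we = 25 × 205 = 5125 mm².
F_nw = 0.6 F_EXX = 330 MPa.
φR_n = 0.75 × 330 × 5125 × 10⁻³ = 1268 kN.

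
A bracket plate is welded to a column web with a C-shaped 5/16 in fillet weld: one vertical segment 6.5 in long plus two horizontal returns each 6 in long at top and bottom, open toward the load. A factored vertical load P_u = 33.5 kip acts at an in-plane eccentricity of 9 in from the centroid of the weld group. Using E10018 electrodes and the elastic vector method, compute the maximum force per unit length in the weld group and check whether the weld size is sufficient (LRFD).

E100XX → F_EXX = 100 ksi.
Total weld length L_w = 18.5 in. Treat welds as unit-width lines.
Centroid: x̄ = 2×6×3 / 18.5 = 1.946 in from the vertical weld.
Polar moment about centroid: J = I_x + I_y = [6.5³/12 + 2×6×3.25²] + [6.5×1.946² + 2(6³/12 + 6×1.054²)] = 223.6 in³.
Direct shear f_v = P/L_w = 33.5 / 18.5 = 1.811 kip/in (vertical).
Torsion M = P·e = 33.5 × 9 = 301.5 kip·in.
Critical point at (x, y) = (4.054, 3.25) from centroid. f_tx = M·y/J = 4.383 kip/in; f_ty = M·x/J = 5.467 kip/in.
Resultant f_max = √[f_tx² + (f_v + f_ty)²] = √[4.383² + (1.811 + 5.467)²] = 8.495 kip/in.
Capacity per unit length: φr_n = 0.75 × 0.6 × 100 × (0.707 × 0.3125) = 9.942 kip/in.
8.495 ≤ 9.942 → adequate.

f_max ≈ 8.5 kip/in; adequate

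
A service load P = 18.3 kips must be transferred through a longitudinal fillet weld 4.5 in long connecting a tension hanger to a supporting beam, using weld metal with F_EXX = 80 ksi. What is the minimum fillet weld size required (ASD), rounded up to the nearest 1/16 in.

Total weld length L = 4.5 in.
Required throat t_e = P × Ω / (0.6 F_EXX × L) = 18.3 × 2.0 / (0.6 × 80 × 4.5) = 0.1694 in.
Required leg w = t_e / 0.707 = 0.2397 in → use 1/4 in.

w = 1/4 in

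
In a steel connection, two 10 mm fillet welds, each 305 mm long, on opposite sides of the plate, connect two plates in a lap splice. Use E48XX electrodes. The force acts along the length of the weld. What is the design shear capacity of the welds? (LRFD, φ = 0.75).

φR_n ≈ 932 kN

E48XX → F_EXX = 480 MPa.
Effective throat t_e = 0.707 × 10 = 7.07 mm.
Total length L = 610 mm; A_we = 7.07 × 610 = 4313 mm².
F_nw = 0.6 F_EXX = 0.6 × 480 = 288 MPa.
φR_n = 0.75 × 288 × 4313 × 10⁻³ = 931.5 kN.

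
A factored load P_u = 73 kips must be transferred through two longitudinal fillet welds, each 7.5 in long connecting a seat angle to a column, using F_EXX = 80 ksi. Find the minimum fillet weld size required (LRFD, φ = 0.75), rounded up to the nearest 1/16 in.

Total weld length L = 15 in.
Required throat t_e = P_u / (φ × 0.6 F_EXX × L) = 73 / (0.75 × 0.6 × 80 × 15) = 0.1352 in.
Required leg w = t_e / 0.707 = 0.1912 in → use 1/4 in.

w = 1/4 in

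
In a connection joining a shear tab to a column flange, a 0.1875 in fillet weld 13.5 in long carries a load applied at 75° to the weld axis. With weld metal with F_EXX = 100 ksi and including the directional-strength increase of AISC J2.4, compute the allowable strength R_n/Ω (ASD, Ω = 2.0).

t_e = 0.707 × 0.1875 = 0.1326 in; A_we = 0.1326 × 13.5 = 1.79 in².
Directional factor: 1.0 + 0.5 sin^1.5(75°) = 1.475.
F_nw = 0.6 × 100 × 1.475 = 88.48 ksi.
R_n/Ω = (88.48 × 1.79) / 2.0 = 79.17 kip.

R_n/Ω ≈ 79.2 kip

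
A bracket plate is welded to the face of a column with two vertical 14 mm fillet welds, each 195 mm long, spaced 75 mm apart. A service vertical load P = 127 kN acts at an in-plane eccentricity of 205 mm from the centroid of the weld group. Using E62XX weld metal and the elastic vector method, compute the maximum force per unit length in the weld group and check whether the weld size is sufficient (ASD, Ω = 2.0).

E62XX → F_EXX = 620 MPa.
Total weld length L_w = 390 mm. Treat welds as unit-width lines.
Polar moment about centroid: J = 2[d³/12 + d(b/2)²] = 2[195³/12 + 195×37.5²] = 1784000 mm³.
Direct shear f_v = P/L_w = 127×10³ / 390 = 325.6 N/mm (vertical).
Torsion M = P·e = 127×10³ × 205 = 26035000 N·mm.
Critical point at (x, y) = (37.5, 97.5) from centroid. f_tx = M·y/J = 1423 N/mm; f_ty = M·x/J = 547.2 N/mm.
Resultant f_max = √[f_tx² + (f_v + f_ty)²] = √[1423² + (325.6 + 547.2)²] = 1669 N/mm.
Capacity per unit length: r_n/Ω = (1/2.0) × 0.6 × 620 × (0.707 × 14) = 1841 N/mm.
1669 ≤ 1841 → adequate.

f_max ≈ 1670 N/mm; adequate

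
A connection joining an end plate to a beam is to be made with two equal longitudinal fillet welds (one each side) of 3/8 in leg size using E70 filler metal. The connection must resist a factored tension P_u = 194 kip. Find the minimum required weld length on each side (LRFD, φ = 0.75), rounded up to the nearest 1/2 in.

L = 12 in on each side

E70XX → F_EXX = 70 ksi.
Throat t_e = 0.707 × 0.375 = 0.2651 in.
φr_n = 0.75 × 0.6 × 70 × 0.2651 = 8.351 kip/in.
L_req = P_u / φr_n = 194 / 8.351 = 23.23 in total.
Per side: 23.23 / 2 = 11.61 in.
Round up → use L = 12 in on each side.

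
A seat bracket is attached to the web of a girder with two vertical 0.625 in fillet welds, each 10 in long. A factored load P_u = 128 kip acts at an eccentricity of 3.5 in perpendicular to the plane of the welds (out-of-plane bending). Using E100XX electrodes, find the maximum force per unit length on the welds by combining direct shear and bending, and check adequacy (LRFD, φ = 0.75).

f_max ≈ 14.9 kip/in; adequate

E100XX → F_EXX = 100 ksi.
L_w = 2 × 10 = 20 in; section modulus (unit throat) S = 2 × L²/6 = 33.33 in².
Direct shear f_v = P/L_w = 128/20 = 6.4 kip/in.
Moment M = P × e = 128 × 3.5 = 448 kip·in; bending f_b = M/S = 13.44 kip/in.
f_max = √(f_v² + f_b²) = √(6.4² + 13.44²) = 14.89 kip/in.
φr_n = 0.75 × 0.6 × 100 × (0.707 × 0.625) = 19.88 kip/in → adequate.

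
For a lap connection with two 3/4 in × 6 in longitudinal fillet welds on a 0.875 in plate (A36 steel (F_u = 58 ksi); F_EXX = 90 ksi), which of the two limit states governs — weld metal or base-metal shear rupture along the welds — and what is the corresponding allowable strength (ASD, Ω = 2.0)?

R_n/Ω ≈ 172 kip (weld metal governs)

t_e = 0.707 × 0.75 = 0.5302 in; L = 12 in.
Weld metal: R_n/Ω = (1/2.0) × 0.6 × 90 × 0.5302 × 12 = 171.8 kip.
Base metal (shear rupture): R_n/Ω = (1/2.0) × 0.6 × 58 × 0.875 × 12 = 182.7 kip.
Governing: weld metal.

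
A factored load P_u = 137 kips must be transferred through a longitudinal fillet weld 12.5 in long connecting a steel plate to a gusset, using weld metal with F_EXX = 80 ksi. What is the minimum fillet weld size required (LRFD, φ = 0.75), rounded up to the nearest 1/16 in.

w = 7/16 in

Total weld length L = 12.5 in.
Required throat t_e = P_u / (φ × 0.6 F_EXX × L) = 137 / (0.75 × 0.6 × 80 × 12.5) = 0.3044 in.
Required leg w = t_e / 0.707 = 0.4306 in → use 7/16 in.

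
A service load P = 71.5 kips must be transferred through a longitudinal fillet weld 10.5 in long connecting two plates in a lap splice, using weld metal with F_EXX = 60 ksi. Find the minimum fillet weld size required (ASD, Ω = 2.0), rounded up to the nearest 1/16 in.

Total weld length L = 10.5 in.
Required throat t_e = P × Ω / (0.6 F_EXX × L) = 71.5 × 2.0 / (0.6 × 60 × 10.5) = 0.3783 in.
Required leg w = t_e / 0.707 = 0.5351 in → use 9/16 in.

w = 9/16 in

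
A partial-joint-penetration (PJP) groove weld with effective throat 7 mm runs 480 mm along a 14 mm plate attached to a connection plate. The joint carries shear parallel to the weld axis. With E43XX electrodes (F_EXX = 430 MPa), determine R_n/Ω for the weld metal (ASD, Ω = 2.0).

Effective throat (given) t_e = 7 mm.
A_we = 7 × 480 = 3360 mm².
F_nw = 0.6 F_EXX = 258 MPa.
R_n/Ω = (258 × 3360) / 2.0 × 10⁻³ = 433.4 kN.

R_n/Ω ≈ 433 kN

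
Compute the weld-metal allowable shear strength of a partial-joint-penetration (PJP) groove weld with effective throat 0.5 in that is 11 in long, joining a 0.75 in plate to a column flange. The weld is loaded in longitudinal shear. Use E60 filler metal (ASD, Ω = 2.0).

R_n/Ω ≈ 99 kips

E60XX → F_EXX = 60 ksi.
Effective throat (given) t_e = 0.5 in.
A_we = 0.5 × 11 = 5.5 in².
F_nw = 0.6 F_EXX = 36 ksi.
R_n/Ω = (36 × 5.5) / 2.0 = 99 kips.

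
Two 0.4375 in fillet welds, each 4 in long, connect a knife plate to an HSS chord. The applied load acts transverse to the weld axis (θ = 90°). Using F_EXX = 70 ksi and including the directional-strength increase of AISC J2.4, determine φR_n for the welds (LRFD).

φR_n ≈ 117 kip

t_e = 0.707 × 0.4375 = 0.3093 in; A_we = 0.3093 × 8 = 2.474 in².
Directional factor: 1.0 + 0.5 sin^1.5(90°) = 1.5.
F_nw = 0.6 × 70 × 1.5 = 63 ksi.
φR_n = 0.75 × 63 × 2.474 = 116.9 kip.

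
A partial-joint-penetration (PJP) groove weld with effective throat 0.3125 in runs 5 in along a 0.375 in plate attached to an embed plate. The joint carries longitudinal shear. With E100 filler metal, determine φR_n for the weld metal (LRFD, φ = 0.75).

E100XX → F_EXX = 100 ksi.
Effective throat (given) t_e = 0.3125 in.
A_we = 0.3125 × 5 = 1.562 in².
F_nw = 0.6 F_EXX = 60 ksi.
φR_n = 0.75 × 60 × 1.562 = 70.31 kip.

φR_n ≈ 70.3 kip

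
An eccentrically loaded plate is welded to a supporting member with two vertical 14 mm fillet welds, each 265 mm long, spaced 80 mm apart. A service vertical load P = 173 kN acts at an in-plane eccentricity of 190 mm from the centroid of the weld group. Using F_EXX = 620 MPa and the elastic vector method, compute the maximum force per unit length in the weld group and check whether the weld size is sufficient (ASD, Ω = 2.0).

Total weld length L_w = 530 mm. Treat welds as unit-width lines.
Polar moment about centroid: J = 2[d³/12 + d(b/2)²] = 2[265³/12 + 265×40²] = 3950000 mm³.
Direct shear f_v = P/L_w = 173×10³ / 530 = 326.4 N/mm (vertical).
Torsion M = P·e = 173×10³ × 190 = 32870000 N·mm.
Critical point at (x, y) = (40, 132.5) from centroid. f_tx = M·y/J = 1103 N/mm; f_ty = M·x/J = 332.9 N/mm.
Resultant f_max = √[f_tx² + (f_v + f_ty)²] = √[1103² + (326.4 + 332.9)²] = 1285 N/mm.
Capacity per unit length: r_n/Ω = (1/2.0) × 0.6 × 620 × (0.707 × 14) = 1841 N/mm.
1285 ≤ 1841 → adequate.

f_max ≈ 1280 N/mm; adequate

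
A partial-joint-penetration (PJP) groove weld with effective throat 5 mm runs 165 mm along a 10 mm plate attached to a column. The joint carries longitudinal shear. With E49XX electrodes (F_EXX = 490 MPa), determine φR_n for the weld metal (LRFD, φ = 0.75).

Effective throat (given) t_e = 5 mm.
A_we = 5 × 165 = 825 mm².
F_nw = 0.6 F_EXX = 294 MPa.
φR_n = 0.75 × 294 × 825 × 10⁻³ = 181.9 kN.

φR_n ≈ 182 kN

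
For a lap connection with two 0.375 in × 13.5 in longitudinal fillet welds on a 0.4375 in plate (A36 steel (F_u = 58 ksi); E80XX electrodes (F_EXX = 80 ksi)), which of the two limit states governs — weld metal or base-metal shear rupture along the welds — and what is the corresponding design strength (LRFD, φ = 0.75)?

t_e = 0.707 × 0.375 = 0.2651 in; L = 27 in.
Weld metal: φR_n = 0.75 × 0.6 × 80 × 0.2651 × 27 = 257.7 kip.
Base metal (shear rupture): φR_n = 0.75 × 0.6 × 58 × 0.4375 × 27 = 308.3 kip.
Governing: weld metal.

φR_n ≈ 258 kip (weld metal governs)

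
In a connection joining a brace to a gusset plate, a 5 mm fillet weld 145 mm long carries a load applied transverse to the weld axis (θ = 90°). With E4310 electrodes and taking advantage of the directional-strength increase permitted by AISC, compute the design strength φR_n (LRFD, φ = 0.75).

E43XX → F_EXX = 430 MPa.
t_e = 0.707 × 5 = 3.535 mm; A_we = 3.535 × 145 = 512.6 mm².
Directional factor: 1.0 + 0.5 sin^1.5(90°) = 1.5.
F_nw = 0.6 × 430 × 1.5 = 387 MPa.
φR_n = 0.75 × 387 × 512.6 × 10⁻³ = 148.8 kN.

φR_n ≈ 149 kN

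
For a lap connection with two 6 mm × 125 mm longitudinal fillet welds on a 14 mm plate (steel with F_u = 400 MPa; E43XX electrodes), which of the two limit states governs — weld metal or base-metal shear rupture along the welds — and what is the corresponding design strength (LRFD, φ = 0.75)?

φR_n ≈ 205 kN (weld metal governs)

E43XX → F_EXX = 430 MPa.
t_e = 0.707 × 6 = 4.242 mm; L = 250 mm.
Weld metal: φR_n = 0.75 × 0.6 × 430 × 4.242 × 250 × 10⁻³ = 205.2 kN.
Base metal (shear rupture): φR_n = 0.75 × 0.6 × 400 × 14 × 250 × 10⁻³ = 630 kN.
Governing: weld metal.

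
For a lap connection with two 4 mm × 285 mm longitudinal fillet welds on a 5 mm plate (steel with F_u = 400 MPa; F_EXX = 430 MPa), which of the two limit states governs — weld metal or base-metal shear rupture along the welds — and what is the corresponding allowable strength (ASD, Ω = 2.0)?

R_n/Ω ≈ 208 kN (weld metal governs)

t_e = 0.707 × 4 = 2.828 mm; L = 570 mm.
Weld metal: R_n/Ω = (1/2.0) × 0.6 × 430 × 2.828 × 570 × 10⁻³ = 207.9 kN.
Base metal (shear rupture): R_n/Ω = (1/2.0) × 0.6 × 400 × 5 × 570 × 10⁻³ = 342 kN.
Governing: weld metal.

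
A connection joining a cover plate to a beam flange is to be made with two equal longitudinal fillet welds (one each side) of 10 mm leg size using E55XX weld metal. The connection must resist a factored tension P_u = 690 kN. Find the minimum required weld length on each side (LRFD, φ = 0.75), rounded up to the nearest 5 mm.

L = 200 mm on each side

E55XX → F_EXX = 550 MPa.
Throat t_e = 0.707 × 10 = 7.07 mm.
φr_n = 0.75 × 0.6 × 550 × 7.07 × 10⁻³ = 1.75 kN/mm.
L_req = P_u / φr_n = 690 / 1.75 = 394.3 mm total.
Per side: 394.3 / 2 = 197.2 mm.
Round up → use L = 200 mm on each side.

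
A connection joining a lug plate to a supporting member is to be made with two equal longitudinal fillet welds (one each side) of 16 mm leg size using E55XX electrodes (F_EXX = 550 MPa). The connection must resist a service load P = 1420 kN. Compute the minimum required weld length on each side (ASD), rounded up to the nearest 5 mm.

Throat t_e = 0.707 × 16 = 11.31 mm.
r_n/Ω = (0.6 × 550 × 11.31) / 2.0 = 1866 N/mm = 1.866 kN/mm.
L_req = P / (r_n/Ω) = 1420 / 1.866 = 760.8 mm total.
Per side: 760.8 / 2 = 380.4 mm.
Round up → use L = 385 mm on each side.

L = 385 mm on each side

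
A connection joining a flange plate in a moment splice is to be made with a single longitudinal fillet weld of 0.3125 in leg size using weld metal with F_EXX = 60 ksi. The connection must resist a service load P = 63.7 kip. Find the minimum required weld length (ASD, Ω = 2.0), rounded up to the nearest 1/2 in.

L = 16.5 in

Throat t_e = 0.707 × 0.3125 = 0.2209 in.
r_n/Ω = (0.6 × 60 × 0.2209) / 2.0 = 3.977 kip/in.
L_req = P / (r_n/Ω) = 63.7 / 3.977 = 16.02 in total.
Round up → use L = 16.5 in.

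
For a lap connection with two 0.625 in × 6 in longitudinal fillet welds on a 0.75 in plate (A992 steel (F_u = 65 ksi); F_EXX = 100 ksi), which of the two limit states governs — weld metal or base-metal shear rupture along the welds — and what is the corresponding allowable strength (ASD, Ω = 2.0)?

R_n/Ω ≈ 159 kips (weld metal governs)

t_e = 0.707 × 0.625 = 0.4419 in; L = 12 in.
Weld metal: R_n/Ω = (1/2.0) × 0.6 × 100 × 0.4419 × 12 = 159.1 kips.
Base metal (shear rupture): R_n/Ω = (1/2.0) × 0.6 × 65 × 0.75 × 12 = 175.5 kips.
Governing: weld metal.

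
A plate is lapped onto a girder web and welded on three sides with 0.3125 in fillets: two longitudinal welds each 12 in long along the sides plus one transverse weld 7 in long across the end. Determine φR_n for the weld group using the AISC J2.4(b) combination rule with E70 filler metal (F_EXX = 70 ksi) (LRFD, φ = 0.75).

t_e = 0.707 × 0.3125 = 0.2209 in.
R_nwl = 0.6 × 70 × 0.2209 × 24 = 222.7 kip (longitudinal, 2 welds).
R_nwt = 0.6 × 70 × 0.2209 × 7 = 64.96 kip (transverse, base value).
(i) R_nwl + R_nwt = 287.7 kip; (ii) 0.85 R_nwl + 1.5 R_nwt = 286.7 kip.
R_n = max = 287.7 kip [governs: (i)]; φR_n = 215.7 kip.

φR_n ≈ 216 kip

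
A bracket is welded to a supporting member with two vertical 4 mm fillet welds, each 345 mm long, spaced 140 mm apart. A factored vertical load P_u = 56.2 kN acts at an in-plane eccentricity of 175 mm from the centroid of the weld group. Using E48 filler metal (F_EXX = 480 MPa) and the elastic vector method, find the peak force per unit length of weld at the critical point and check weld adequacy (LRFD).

f_max ≈ 223 N/mm; adequate

Total weld length L_w = 690 mm. Treat welds as unit-width lines.
Polar moment about centroid: J = 2[d³/12 + d(b/2)²] = 2[345³/12 + 345×70²] = 10220000 mm³.
Direct shear f_v = P/L_w = 56.2×10³ / 690 = 81.45 N/mm (vertical).
Torsion M = P·e = 56.2×10³ × 175 = 9835000 N·mm.
Critical point at (x, y) = (70, 172.5) from centroid. f_tx = M·y/J = 165.9 N/mm; f_ty = M·x/J = 67.33 N/mm.
Resultant f_max = √[f_tx² + (f_v + f_ty)²] = √[165.9² + (81.45 + 67.33)²] = 222.9 N/mm.
Capacity per unit length: φr_n = 0.75 × 0.6 × 480 × (0.707 × 4) = 610.8 N/mm.
222.9 ≤ 610.8 → adequate.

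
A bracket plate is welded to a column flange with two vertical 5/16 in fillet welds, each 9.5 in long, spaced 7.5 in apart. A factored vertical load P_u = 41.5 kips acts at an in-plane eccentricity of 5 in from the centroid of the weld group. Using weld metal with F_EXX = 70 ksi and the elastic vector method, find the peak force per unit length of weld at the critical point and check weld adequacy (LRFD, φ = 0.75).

Total weld length L_w = 19 in. Treat welds as unit-width lines.
Polar moment about centroid: J = 2[d³/12 + d(b/2)²] = 2[9.5³/12 + 9.5×3.75²] = 410.1 in³.
Direct shear f_v = P/L_w = 41.5 / 19 = 2.184 kip/in (vertical).
Torsion M = P·e = 41.5 × 5 = 207.5 kip·in.
Critical point at (x, y) = (3.75, 4.75) from centroid. f_tx = M·y/J = 2.403 kip/in; f_ty = M·x/J = 1.897 kip/in.
Resultant f_max = √[f_tx² + (f_v + f_ty)²] = √[2.403² + (2.184 + 1.897)²] = 4.737 kip/in.
Capacity per unit length: φr_n = 0.75 × 0.6 × 70 × (0.707 × 0.3125) = 6.96 kip/in.
4.737 ≤ 6.96 → adequate.

f_max ≈ 4.74 kip/in; adequate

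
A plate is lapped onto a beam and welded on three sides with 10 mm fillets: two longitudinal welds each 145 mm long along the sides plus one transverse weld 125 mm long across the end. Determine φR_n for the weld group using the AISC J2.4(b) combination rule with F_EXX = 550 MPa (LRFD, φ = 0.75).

φR_n ≈ 759 kN

t_e = 0.707 × 10 = 7.07 mm.
R_nwl = 0.6 × 550 × 7.07 × 290 × 10⁻³ = 676.6 kN (longitudinal, 2 welds).
R_nwt = 0.6 × 550 × 7.07 × 125 × 10⁻³ = 291.6 kN (transverse, base value).
(i) R_nwl + R_nwt = 968.2 kN; (ii) 0.85 R_nwl + 1.5 R_nwt = 1013 kN.
R_n = max = 1013 kN [governs: (ii)]; φR_n = 759.4 kN.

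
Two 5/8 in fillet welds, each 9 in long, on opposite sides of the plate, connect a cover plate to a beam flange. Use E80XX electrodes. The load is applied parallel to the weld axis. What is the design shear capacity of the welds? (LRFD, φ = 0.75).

E80XX → F_EXX = 80 ksi.
Effective throat t_e = 0.707 × 0.625 = 0.4419 in.
Total length L = 18 in; A_we = 0.4419 × 18 = 7.954 in².
F_nw = 0.6 F_EXX = 0.6 × 80 = 48 ksi.
φR_n = 0.75 × 48 × 7.954 = 286.3 kips.

φR_n ≈ 286 kips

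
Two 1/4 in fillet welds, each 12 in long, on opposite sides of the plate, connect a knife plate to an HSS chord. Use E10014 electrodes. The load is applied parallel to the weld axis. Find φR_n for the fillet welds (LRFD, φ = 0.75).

φR_n ≈ 191 kip

E100XX → F_EXX = 100 ksi.
Effective throat t_e = 0.707 × 0.25 = 0.1767 in.
Total length L = 24 in; A_we = 0.1767 × 24 = 4.242 in².
F_nw = 0.6 F_EXX = 0.6 × 100 = 60 ksi.
φR_n = 0.75 × 60 × 4.242 = 190.9 kip.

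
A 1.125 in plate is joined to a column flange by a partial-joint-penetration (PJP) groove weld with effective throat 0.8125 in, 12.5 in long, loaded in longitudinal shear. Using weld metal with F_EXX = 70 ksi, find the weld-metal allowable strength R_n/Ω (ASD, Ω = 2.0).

Effective throat (given) t_e = 0.8125 in.
A_we = 0.8125 × 12.5 = 10.16 in².
F_nw = 0.6 F_EXX = 42 ksi.
R_n/Ω = (42 × 10.16) / 2.0 = 213.3 kip.

R_n/Ω ≈ 213 kip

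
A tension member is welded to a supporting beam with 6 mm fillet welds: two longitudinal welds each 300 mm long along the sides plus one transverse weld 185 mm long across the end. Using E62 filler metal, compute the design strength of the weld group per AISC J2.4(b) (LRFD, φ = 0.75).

φR_n ≈ 932 kN

E62XX → F_EXX = 620 MPa.
t_e = 0.707 × 6 = 4.242 mm.
R_nwl = 0.6 × 620 × 4.242 × 600 × 10⁻³ = 946.8 kN (longitudinal, 2 welds).
R_nwt = 0.6 × 620 × 4.242 × 185 × 10⁻³ = 291.9 kN (transverse, base value).
(i) R_nwl + R_nwt = 1239 kN; (ii) 0.85 R_nwl + 1.5 R_nwt = 1243 kN.
R_n = max = 1243 kN [governs: (ii)]; φR_n = 932 kN.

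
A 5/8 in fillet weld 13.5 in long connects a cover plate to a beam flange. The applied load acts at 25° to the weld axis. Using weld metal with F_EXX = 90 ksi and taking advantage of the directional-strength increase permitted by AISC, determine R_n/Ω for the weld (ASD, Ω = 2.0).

t_e = 0.707 × 0.625 = 0.4419 in; A_we = 0.4419 × 13.5 = 5.965 in².
Directional factor: 1.0 + 0.5 sin^1.5(25°) = 1.137.
F_nw = 0.6 × 90 × 1.137 = 61.42 ksi.
R_n/Ω = (61.42 × 5.965) / 2.0 = 183.2 kip.

R_n/Ω ≈ 183 kip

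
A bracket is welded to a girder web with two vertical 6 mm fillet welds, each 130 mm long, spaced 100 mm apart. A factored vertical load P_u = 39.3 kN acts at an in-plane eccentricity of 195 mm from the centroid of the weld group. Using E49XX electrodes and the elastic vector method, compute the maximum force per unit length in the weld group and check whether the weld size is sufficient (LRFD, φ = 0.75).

E49XX → F_EXX = 490 MPa.
Total weld length L_w = 260 mm. Treat welds as unit-width lines.
Polar moment about centroid: J = 2[d³/12 + d(b/2)²] = 2[130³/12 + 130×50²] = 1016000 mm³.
Direct shear f_v = P/L_w = 39.3×10³ / 260 = 151.2 N/mm (vertical).
Torsion M = P·e = 39.3×10³ × 195 = 7663500 N·mm.
Critical point at (x, y) = (50, 65) from centroid. f_tx = M·y/J = 490.2 N/mm; f_ty = M·x/J = 377.1 N/mm.
Resultant f_max = √[f_tx² + (f_v + f_ty)²] = √[490.2² + (151.2 + 377.1)²] = 720.6 N/mm.
Capacity per unit length: φr_n = 0.75 × 0.6 × 490 × (0.707 × 6) = 935.4 N/mm.
720.6 ≤ 935.4 → adequate.

f_max ≈ 721 N/mm; adequate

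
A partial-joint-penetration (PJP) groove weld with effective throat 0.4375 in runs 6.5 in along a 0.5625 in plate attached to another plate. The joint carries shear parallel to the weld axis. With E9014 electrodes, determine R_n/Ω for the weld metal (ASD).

E90XX → F_EXX = 90 ksi.
Effective throat (given) t_e = 0.4375 in.
A_we = 0.4375 × 6.5 = 2.844 in².
F_nw = 0.6 F_EXX = 54 ksi.
R_n/Ω = (54 × 2.844) / 2.0 = 76.78 kip.

R_n/Ω ≈ 76.8 kip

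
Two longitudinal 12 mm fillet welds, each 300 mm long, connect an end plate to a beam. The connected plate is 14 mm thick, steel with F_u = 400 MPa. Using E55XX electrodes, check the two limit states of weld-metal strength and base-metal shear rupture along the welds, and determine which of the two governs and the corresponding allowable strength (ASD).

R_n/Ω ≈ 840 kN (weld metal governs)

E55XX → F_EXX = 550 MPa.
t_e = 0.707 × 12 = 8.484 mm; L = 600 mm.
Weld metal: R_n/Ω = (1/2.0) × 0.6 × 550 × 8.484 × 600 × 10⁻³ = 839.9 kN.
Base metal (shear rupture): R_n/Ω = (1/2.0) × 0.6 × 400 × 14 × 600 × 10⁻³ = 1008 kN.
Governing: weld metal.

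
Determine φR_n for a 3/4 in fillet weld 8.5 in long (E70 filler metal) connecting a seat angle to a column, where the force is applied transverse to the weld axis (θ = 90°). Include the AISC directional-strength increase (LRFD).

E70XX → F_EXX = 70 ksi.
t_e = 0.707 × 0.75 = 0.5302 in; A_we = 0.5302 × 8.5 = 4.507 in².
Directional factor: 1.0 + 0.5 sin^1.5(90°) = 1.5.
F_nw = 0.6 × 70 × 1.5 = 63 ksi.
φR_n = 0.75 × 63 × 4.507 = 213 kip.

φR_n ≈ 213 kip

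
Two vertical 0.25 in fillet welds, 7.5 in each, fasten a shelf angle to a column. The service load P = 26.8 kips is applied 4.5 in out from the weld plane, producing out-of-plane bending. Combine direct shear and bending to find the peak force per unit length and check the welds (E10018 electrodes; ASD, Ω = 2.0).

E100XX → F_EXX = 100 ksi.
L_w = 2 × 7.5 = 15 in; section modulus (unit throat) S = 2 × L²/6 = 18.75 in².
Direct shear f_v = P/L_w = 26.8/15 = 1.787 kip/in.
Moment M = P × e = 26.8 × 4.5 = 120.6 kip·in; bending f_b = M/S = 6.432 kip/in.
f_max = √(f_v² + f_b²) = √(1.787² + 6.432²) = 6.676 kip/in.
r_n/Ω = (1/2.0) × 0.6 × 100 × (0.707 × 0.25) = 5.302 kip/in → NOT adequate.

f_max ≈ 6.68 kip/in; NOT adequate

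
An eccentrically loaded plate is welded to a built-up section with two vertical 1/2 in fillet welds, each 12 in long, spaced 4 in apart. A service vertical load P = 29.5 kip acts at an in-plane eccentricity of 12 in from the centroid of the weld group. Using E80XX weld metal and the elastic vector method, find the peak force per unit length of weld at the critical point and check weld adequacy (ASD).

E80XX → F_EXX = 80 ksi.
Total weld length L_w = 24 in. Treat welds as unit-width lines.
Polar moment about centroid: J = 2[d³/12 + d(b/2)²] = 2[12³/12 + 12×2²] = 384 in³.
Direct shear f_v = P/L_w = 29.5 / 24 = 1.229 kip/in (vertical).
Torsion M = P·e = 29.5 × 12 = 354 kip·in.
Critical point at (x, y) = (2, 6) from centroid. f_tx = M·y/J = 5.531 kip/in; f_ty = M·x/J = 1.844 kip/in.
Resultant f_max = √[f_tx² + (f_v + f_ty)²] = √[5.531² + (1.229 + 1.844)²] = 6.328 kip/in.
Capacity per unit length: r_n/Ω = (1/2.0) × 0.6 × 80 × (0.707 × 0.5) = 8.484 kip/in.
6.328 ≤ 8.484 → adequate.

f_max ≈ 6.33 kip/in; adequate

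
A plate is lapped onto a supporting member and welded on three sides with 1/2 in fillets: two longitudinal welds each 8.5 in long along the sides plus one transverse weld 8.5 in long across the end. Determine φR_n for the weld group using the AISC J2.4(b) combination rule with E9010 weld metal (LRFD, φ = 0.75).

E90XX → F_EXX = 90 ksi.
t_e = 0.707 × 0.5 = 0.3535 in.
R_nwl = 0.6 × 90 × 0.3535 × 17 = 324.5 kip (longitudinal, 2 welds).
R_nwt = 0.6 × 90 × 0.3535 × 8.5 = 162.3 kip (transverse, base value).
(i) R_nwl + R_nwt = 486.8 kip; (ii) 0.85 R_nwl + 1.5 R_nwt = 519.2 kip.
R_n = max = 519.2 kip [governs: (ii)]; φR_n = 389.4 kip.

φR_n ≈ 389 kip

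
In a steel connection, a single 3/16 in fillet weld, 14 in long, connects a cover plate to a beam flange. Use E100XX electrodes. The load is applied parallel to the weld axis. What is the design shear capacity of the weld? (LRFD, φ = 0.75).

E100XX → F_EXX = 100 ksi.
Effective throat t_e = 0.707 × 0.1875 = 0.1326 in.
Total length L = 14 in; A_we = 0.1326 × 14 = 1.856 in².
F_nw = 0.6 F_EXX = 0.6 × 100 = 60 ksi.
φR_n = 0.75 × 60 × 1.856 = 83.51 kip.

φR_n ≈ 83.5 kip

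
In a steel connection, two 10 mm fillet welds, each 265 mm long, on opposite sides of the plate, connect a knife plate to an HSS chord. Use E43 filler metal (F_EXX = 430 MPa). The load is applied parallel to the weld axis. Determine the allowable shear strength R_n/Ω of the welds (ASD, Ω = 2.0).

R_n/Ω ≈ 483 kN

Effective throat t_e = 0.707 × 10 = 7.07 mm.
Total length L = 530 mm; A_we = 7.07 × 530 = 3747 mm².
F_nw = 0.6 F_EXX = 0.6 × 430 = 258 MPa.
R_n = 258 × 3747 × 10⁻³ = 966.8 kN; R_n/Ω = 966.8/2.0 = 483.4 kN.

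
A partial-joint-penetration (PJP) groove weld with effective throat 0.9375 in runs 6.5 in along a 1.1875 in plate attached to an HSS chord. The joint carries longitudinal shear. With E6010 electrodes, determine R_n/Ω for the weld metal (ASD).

E60XX → F_EXX = 60 ksi.
Effective throat (given) t_e = 0.9375 in.
A_we = 0.9375 × 6.5 = 6.094 in².
F_nw = 0.6 F_EXX = 36 ksi.
R_n/Ω = (36 × 6.094) / 2.0 = 109.7 kip.

R_n/Ω ≈ 110 kip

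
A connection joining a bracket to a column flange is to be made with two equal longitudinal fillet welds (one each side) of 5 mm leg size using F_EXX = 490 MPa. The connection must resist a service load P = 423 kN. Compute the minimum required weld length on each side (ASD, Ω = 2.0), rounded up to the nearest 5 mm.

Throat t_e = 0.707 × 5 = 3.535 mm.
r_n/Ω = (0.6 × 490 × 3.535) / 2.0 = 519.6 N/mm = 0.5196 kN/mm.
L_req = P / (r_n/Ω) = 423 / 0.5196 = 814 mm total.
Per side: 814 / 2 = 407 mm.
Round up → use L = 410 mm on each side.

L = 410 mm on each side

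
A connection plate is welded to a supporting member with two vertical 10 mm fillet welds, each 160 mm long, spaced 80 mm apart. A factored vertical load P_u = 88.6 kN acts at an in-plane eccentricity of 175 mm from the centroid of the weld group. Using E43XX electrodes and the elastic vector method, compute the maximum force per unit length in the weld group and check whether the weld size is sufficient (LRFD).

E43XX → F_EXX = 430 MPa.
Total weld length L_w = 320 mm. Treat welds as unit-width lines.
Polar moment about centroid: J = 2[d³/12 + d(b/2)²] = 2[160³/12 + 160×40²] = 1195000 mm³.
Direct shear f_v = P/L_w = 88.6×10³ / 320 = 276.9 N/mm (vertical).
Torsion M = P·e = 88.6×10³ × 175 = 15505000 N·mm.
Critical point at (x, y) = (40, 80) from centroid. f_tx = M·y/J = 1038 N/mm; f_ty = M·x/J = 519.1 N/mm.
Resultant f_max = √[f_tx² + (f_v + f_ty)²] = √[1038² + (276.9 + 519.1)²] = 1308 N/mm.
Capacity per unit length: φr_n = 0.75 × 0.6 × 430 × (0.707 × 10) = 1368 N/mm.
1308 ≤ 1368 → adequate.

f_max ≈ 1310 N/mm; adequate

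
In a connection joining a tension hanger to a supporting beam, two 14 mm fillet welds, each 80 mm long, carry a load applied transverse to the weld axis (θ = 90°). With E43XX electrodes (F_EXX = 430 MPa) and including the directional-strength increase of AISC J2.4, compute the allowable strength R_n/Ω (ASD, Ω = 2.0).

t_e = 0.707 × 14 = 9.898 mm; A_we = 9.898 × 160 = 1584 mm².
Directional factor: 1.0 + 0.5 sin^1.5(90°) = 1.5.
F_nw = 0.6 × 430 × 1.5 = 387 MPa.
R_n/Ω = (387 × 1584) / 2.0 × 10⁻³ = 306.4 kN.

R_n/Ω ≈ 306 kN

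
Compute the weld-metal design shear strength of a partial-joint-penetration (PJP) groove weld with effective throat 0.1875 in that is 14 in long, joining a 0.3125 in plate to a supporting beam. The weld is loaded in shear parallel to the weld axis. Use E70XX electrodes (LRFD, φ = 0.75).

φR_n ≈ 82.7 kip

E70XX → F_EXX = 70 ksi.
Effective throat (given) t_e = 0.1875 in.
A_we = 0.1875 × 14 = 2.625 in².
F_nw = 0.6 F_EXX = 42 ksi.
φR_n = 0.75 × 42 × 2.625 = 82.69 kip.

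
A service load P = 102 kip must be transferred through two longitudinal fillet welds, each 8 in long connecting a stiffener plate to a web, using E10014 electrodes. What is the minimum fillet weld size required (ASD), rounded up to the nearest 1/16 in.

w = 5/16 in

E100XX → F_EXX = 100 ksi.
Total weld length L = 16 in.
Required throat t_e = P × Ω / (0.6 F_EXX × L) = 102 × 2.0 / (0.6 × 100 × 16) = 0.2125 in.
Required leg w = t_e / 0.707 = 0.3006 in → use 5/16 in.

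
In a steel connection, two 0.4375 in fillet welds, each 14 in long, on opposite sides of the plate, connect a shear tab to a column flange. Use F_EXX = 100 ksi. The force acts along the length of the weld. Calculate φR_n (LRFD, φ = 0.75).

φR_n ≈ 390 kips

Effective throat t_e = 0.707 × 0.4375 = 0.3093 in.
Total length L = 28 in; A_we = 0.3093 × 28 = 8.661 in².
F_nw = 0.6 F_EXX = 0.6 × 100 = 60 ksi.
φR_n = 0.75 × 60 × 8.661 = 389.7 kips.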